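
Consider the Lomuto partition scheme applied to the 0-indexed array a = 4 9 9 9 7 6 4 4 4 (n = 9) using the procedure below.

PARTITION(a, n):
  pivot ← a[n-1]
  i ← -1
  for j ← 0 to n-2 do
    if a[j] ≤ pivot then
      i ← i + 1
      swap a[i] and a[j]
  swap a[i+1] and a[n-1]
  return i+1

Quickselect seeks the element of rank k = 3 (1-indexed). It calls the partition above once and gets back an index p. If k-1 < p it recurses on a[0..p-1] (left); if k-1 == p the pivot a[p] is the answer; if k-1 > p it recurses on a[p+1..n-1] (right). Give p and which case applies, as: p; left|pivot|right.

3; left

pivot = a[8] = 4; i = -1
j=0: a[0]=4 ≤ 4 → i=0, swap a[0],a[0] (no change) → 4 9 9 9 7 6 4 4 4
j=1: a[1]=9 > 4 → no swap
j=2: a[2]=9 > 4 → no swap
j=3: a[3]=9 > 4 → no swap
j=4: a[4]=7 > 4 → no swap
j=5: a[5]=6 > 4 → no swap
j=6: a[6]=4 ≤ 4 → i=1, swap a[1],a[6] → 4 4 9 9 7 6 9 4 4
j=7: a[7]=4 ≤ 4 → i=2, swap a[2],a[7] → 4 4 4 9 7 6 9 9 4
final swap a[3],a[8] → 4 4 4 4 7 6 9 9 9; return 3
p = 3; k-1 = 2 < 3 ⇒ left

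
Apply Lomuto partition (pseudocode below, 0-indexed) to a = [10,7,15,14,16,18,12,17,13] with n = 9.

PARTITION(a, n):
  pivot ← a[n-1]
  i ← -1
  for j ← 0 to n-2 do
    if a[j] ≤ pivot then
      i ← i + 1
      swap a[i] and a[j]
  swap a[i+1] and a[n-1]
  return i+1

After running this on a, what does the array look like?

pivot = a[8] = 13; i = -1
j=0: a[0]=10 ≤ 13 → i=0, swap a[0],a[0] (no change) → [10,7,15,14,16,18,12,17,13]
j=1: a[1]=7 ≤ 13 → i=1, swap a[1],a[1] (no change) → [10,7,15,14,16,18,12,17,13]
j=2: a[2]=15 > 13 → no swap
j=3: a[3]=14 > 13 → no swap
j=4: a[4]=16 > 13 → no swap
j=5: a[5]=18 > 13 → no swap
j=6: a[6]=12 ≤ 13 → i=2, swap a[2],a[6] → [10,7,12,14,16,18,15,17,13]
j=7: a[7]=17 > 13 → no swap
final swap a[3],a[8] → [10,7,12,13,16,18,15,17,14]; return 3

[10,7,12,13,16,18,15,17,14]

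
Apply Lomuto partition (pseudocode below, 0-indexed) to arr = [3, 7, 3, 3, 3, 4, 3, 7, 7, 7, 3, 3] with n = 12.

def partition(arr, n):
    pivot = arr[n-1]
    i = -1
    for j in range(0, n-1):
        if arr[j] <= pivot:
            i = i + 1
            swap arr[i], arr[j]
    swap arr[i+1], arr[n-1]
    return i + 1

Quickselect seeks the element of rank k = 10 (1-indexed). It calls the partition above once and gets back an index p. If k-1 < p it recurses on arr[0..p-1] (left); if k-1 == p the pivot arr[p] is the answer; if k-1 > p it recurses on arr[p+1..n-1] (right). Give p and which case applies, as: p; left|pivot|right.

6; right

pivot=3, i=-1
j=0: 3≤3, i=0, swap(0,0) ⇒ [3, 7, 3, 3, 3, 4, 3, 7, 7, 7, 3, 3]
j=1: 7>3, skip
j=2: 3≤3, i=1, swap(1,2) ⇒ [3, 3, 7, 3, 3, 4, 3, 7, 7, 7, 3, 3]
j=3: 3≤3, i=2, swap(2,3) ⇒ [3, 3, 3, 7, 3, 4, 3, 7, 7, 7, 3, 3]
j=4: 3≤3, i=3, swap(3,4) ⇒ [3, 3, 3, 3, 7, 4, 3, 7, 7, 7, 3, 3]
j=5: 4>3, skip
j=6: 3≤3, i=4, swap(4,6) ⇒ [3, 3, 3, 3, 3, 4, 7, 7, 7, 7, 3, 3]
j=7: 7>3, skip
j=8: 7>3, skip
j=9: 7>3, skip
j=10: 3≤3, i=5, swap(5,10) ⇒ [3, 3, 3, 3, 3, 3, 7, 7, 7, 7, 4, 3]
swap(6,11) ⇒ [3, 3, 3, 3, 3, 3, 3, 7, 7, 7, 4, 7]; return 6
p = 6; k-1 = 9 > 6 ⇒ right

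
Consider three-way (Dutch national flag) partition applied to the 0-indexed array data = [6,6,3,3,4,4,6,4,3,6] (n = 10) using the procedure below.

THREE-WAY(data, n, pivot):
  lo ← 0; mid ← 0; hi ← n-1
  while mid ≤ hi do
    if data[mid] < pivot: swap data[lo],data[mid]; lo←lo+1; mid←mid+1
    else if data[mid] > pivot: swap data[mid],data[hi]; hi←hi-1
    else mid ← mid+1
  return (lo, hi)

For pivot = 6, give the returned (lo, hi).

(6, 9)

pivot = 6; lo=0, mid=0, hi=9
data[mid]=6=6: mid=1
data[mid]=6=6: mid=2
data[mid]=3<6: swap data[0],data[2]; lo=1,mid=3 → [3,6,6,3,4,4,6,4,3,6]
data[mid]=3<6: swap data[1],data[3]; lo=2,mid=4 → [3,3,6,6,4,4,6,4,3,6]
data[mid]=4<6: swap data[2],data[4]; lo=3,mid=5 → [3,3,4,6,6,4,6,4,3,6]
data[mid]=4<6: swap data[3],data[5]; lo=4,mid=6 → [3,3,4,4,6,6,6,4,3,6]
data[mid]=6=6: mid=7
data[mid]=4<6: swap data[4],data[7]; lo=5,mid=8 → [3,3,4,4,4,6,6,6,3,6]
data[mid]=3<6: swap data[5],data[8]; lo=6,mid=9 → [3,3,4,4,4,3,6,6,6,6]
data[mid]=6=6: mid=10
end: lo=6, hi=9; data = [3,3,4,4,4,3,6,6,6,6]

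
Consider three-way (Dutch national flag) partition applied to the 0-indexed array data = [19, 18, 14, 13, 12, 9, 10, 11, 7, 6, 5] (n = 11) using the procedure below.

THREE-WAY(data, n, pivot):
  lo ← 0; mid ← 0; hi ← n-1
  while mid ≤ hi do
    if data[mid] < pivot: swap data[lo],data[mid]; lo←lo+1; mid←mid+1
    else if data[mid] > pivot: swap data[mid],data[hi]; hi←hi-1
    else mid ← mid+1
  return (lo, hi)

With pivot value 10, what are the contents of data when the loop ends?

lo=0 mid=0 hi=10
19>10: swap(0,10), hi=9 ⇒ [5, 18, 14, 13, 12, 9, 10, 11, 7, 6, 19]
5<10: swap(0,0), lo=1 mid=1 ⇒ [5, 18, 14, 13, 12, 9, 10, 11, 7, 6, 19]
18>10: swap(1,9), hi=8 ⇒ [5, 6, 14, 13, 12, 9, 10, 11, 7, 18, 19]
6<10: swap(1,1), lo=2 mid=2 ⇒ [5, 6, 14, 13, 12, 9, 10, 11, 7, 18, 19]
14>10: swap(2,8), hi=7 ⇒ [5, 6, 7, 13, 12, 9, 10, 11, 14, 18, 19]
7<10: swap(2,2), lo=3 mid=3 ⇒ [5, 6, 7, 13, 12, 9, 10, 11, 14, 18, 19]
13>10: swap(3,7), hi=6 ⇒ [5, 6, 7, 11, 12, 9, 10, 13, 14, 18, 19]
11>10: swap(3,6), hi=5 ⇒ [5, 6, 7, 10, 12, 9, 11, 13, 14, 18, 19]
10=10: mid=4
12>10: swap(4,5), hi=4 ⇒ [5, 6, 7, 10, 9, 12, 11, 13, 14, 18, 19]
9<10: swap(3,4), lo=4 mid=5 ⇒ [5, 6, 7, 9, 10, 12, 11, 13, 14, 18, 19]
done. lo=4 hi=4; data=[5, 6, 7, 9, 10, 12, 11, 13, 14, 18, 19]

[5, 6, 7, 9, 10, 12, 11, 13, 14, 18, 19]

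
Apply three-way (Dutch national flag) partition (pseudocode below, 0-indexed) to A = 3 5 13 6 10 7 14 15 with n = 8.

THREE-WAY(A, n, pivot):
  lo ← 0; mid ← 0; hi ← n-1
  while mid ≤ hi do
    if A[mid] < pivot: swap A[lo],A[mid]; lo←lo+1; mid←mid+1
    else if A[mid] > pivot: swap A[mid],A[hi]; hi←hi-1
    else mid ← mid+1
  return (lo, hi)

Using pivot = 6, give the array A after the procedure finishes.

pivot = 6; lo=0, mid=0, hi=7
A[mid]=3<6: swap A[0],A[0]; lo=1,mid=1 → 3 5 13 6 10 7 14 15
A[mid]=5<6: swap A[1],A[1]; lo=2,mid=2 → 3 5 13 6 10 7 14 15
A[mid]=13>6: swap A[2],A[7]; hi=6 → 3 5 15 6 10 7 14 13
A[mid]=15>6: swap A[2],A[6]; hi=5 → 3 5 14 6 10 7 15 13
A[mid]=14>6: swap A[2],A[5]; hi=4 → 3 5 7 6 10 14 15 13
A[mid]=7>6: swap A[2],A[4]; hi=3 → 3 5 10 6 7 14 15 13
A[mid]=10>6: swap A[2],A[3]; hi=2 → 3 5 6 10 7 14 15 13
A[mid]=6=6: mid=3
end: lo=2, hi=2; A = 3 5 6 10 7 14 15 13

3 5 6 10 7 14 15 13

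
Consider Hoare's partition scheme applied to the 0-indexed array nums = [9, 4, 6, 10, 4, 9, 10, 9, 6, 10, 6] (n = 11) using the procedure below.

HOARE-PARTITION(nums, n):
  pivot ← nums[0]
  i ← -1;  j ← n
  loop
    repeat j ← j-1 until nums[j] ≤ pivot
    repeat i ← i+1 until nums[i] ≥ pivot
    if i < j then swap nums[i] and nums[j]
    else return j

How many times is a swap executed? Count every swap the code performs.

pivot=9
j stops at 10 (6), i stops at 0 (9); swap ⇒ [6, 4, 6, 10, 4, 9, 10, 9, 6, 10, 9]
j stops at 8 (6), i stops at 3 (10); swap ⇒ [6, 4, 6, 6, 4, 9, 10, 9, 10, 10, 9]
j stops at 7 (9), i stops at 5 (9); swap ⇒ [6, 4, 6, 6, 4, 9, 10, 9, 10, 10, 9]
j stops at 5, i stops at 6; i≥j ⇒ return 5. nums=[6, 4, 6, 6, 4, 9, 10, 9, 10, 10, 9]

3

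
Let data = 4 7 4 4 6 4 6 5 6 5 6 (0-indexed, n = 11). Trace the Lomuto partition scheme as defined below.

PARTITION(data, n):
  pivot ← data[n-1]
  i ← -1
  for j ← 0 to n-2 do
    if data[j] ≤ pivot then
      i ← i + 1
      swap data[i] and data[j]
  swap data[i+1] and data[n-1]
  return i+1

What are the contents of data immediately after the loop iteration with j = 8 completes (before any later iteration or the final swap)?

pivot=6, i=-1
j=0: 4≤6, i=0, swap(0,0) ⇒ 4 7 4 4 6 4 6 5 6 5 6
j=1: 7>6, skip
j=2: 4≤6, i=1, swap(1,2) ⇒ 4 4 7 4 6 4 6 5 6 5 6
j=3: 4≤6, i=2, swap(2,3) ⇒ 4 4 4 7 6 4 6 5 6 5 6
j=4: 6≤6, i=3, swap(3,4) ⇒ 4 4 4 6 7 4 6 5 6 5 6
j=5: 4≤6, i=4, swap(4,5) ⇒ 4 4 4 6 4 7 6 5 6 5 6
j=6: 6≤6, i=5, swap(5,6) ⇒ 4 4 4 6 4 6 7 5 6 5 6
j=7: 5≤6, i=6, swap(6,7) ⇒ 4 4 4 6 4 6 5 7 6 5 6
j=8: 6≤6, i=7, swap(7,8) ⇒ 4 4 4 6 4 6 5 6 7 5 6
(after j=8) data = 4 4 4 6 4 6 5 6 7 5 6

4 4 4 6 4 6 5 6 7 5 6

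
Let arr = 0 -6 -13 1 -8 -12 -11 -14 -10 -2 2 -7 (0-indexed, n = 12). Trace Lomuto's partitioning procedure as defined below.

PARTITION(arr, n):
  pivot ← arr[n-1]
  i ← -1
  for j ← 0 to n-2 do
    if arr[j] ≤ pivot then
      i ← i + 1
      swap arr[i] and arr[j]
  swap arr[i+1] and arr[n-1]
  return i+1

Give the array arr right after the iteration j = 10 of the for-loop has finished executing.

-13 -8 -12 -11 -14 -10 1 -6 0 -2 2 -7

pivot = arr[11] = -7; i = -1
j=0: arr[0]=0 > -7 → no swap
j=1: arr[1]=-6 > -7 → no swap
j=2: arr[2]=-13 ≤ -7 → i=0, swap arr[0],arr[2] → -13 -6 0 1 -8 -12 -11 -14 -10 -2 2 -7
j=3: arr[3]=1 > -7 → no swap
j=4: arr[4]=-8 ≤ -7 → i=1, swap arr[1],arr[4] → -13 -8 0 1 -6 -12 -11 -14 -10 -2 2 -7
j=5: arr[5]=-12 ≤ -7 → i=2, swap arr[2],arr[5] → -13 -8 -12 1 -6 0 -11 -14 -10 -2 2 -7
j=6: arr[6]=-11 ≤ -7 → i=3, swap arr[3],arr[6] → -13 -8 -12 -11 -6 0 1 -14 -10 -2 2 -7
j=7: arr[7]=-14 ≤ -7 → i=4, swap arr[4],arr[7] → -13 -8 -12 -11 -14 0 1 -6 -10 -2 2 -7
j=8: arr[8]=-10 ≤ -7 → i=5, swap arr[5],arr[8] → -13 -8 -12 -11 -14 -10 1 -6 0 -2 2 -7
j=9: arr[9]=-2 > -7 → no swap
j=10: arr[10]=2 > -7 → no swap
(after j=10) arr = -13 -8 -12 -11 -14 -10 1 -6 0 -2 2 -7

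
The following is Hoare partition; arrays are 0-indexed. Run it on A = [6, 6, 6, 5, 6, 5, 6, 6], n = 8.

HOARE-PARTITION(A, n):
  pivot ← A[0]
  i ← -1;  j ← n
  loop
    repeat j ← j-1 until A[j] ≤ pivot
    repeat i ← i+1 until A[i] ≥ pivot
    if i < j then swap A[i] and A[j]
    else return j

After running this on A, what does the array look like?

[6, 6, 5, 5, 6, 6, 6, 6]

pivot=6
j stops at 7 (6), i stops at 0 (6); swap ⇒ [6, 6, 6, 5, 6, 5, 6, 6]
j stops at 6 (6), i stops at 1 (6); swap ⇒ [6, 6, 6, 5, 6, 5, 6, 6]
j stops at 5 (5), i stops at 2 (6); swap ⇒ [6, 6, 5, 5, 6, 6, 6, 6]
j stops at 4, i stops at 4; i≥j ⇒ return 4. A=[6, 6, 5, 5, 6, 6, 6, 6]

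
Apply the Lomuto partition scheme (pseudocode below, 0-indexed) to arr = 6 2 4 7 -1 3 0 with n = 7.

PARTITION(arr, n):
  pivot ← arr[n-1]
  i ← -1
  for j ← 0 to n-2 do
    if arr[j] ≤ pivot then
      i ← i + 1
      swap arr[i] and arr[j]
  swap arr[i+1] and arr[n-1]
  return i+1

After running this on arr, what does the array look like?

pivot=0, i=-1
j=0: 6>0, skip
j=1: 2>0, skip
j=2: 4>0, skip
j=3: 7>0, skip
j=4: -1≤0, i=0, swap(0,4) ⇒ -1 2 4 7 6 3 0
j=5: 3>0, skip
swap(1,6) ⇒ -1 0 4 7 6 3 2; return 1

-1 0 4 7 6 3 2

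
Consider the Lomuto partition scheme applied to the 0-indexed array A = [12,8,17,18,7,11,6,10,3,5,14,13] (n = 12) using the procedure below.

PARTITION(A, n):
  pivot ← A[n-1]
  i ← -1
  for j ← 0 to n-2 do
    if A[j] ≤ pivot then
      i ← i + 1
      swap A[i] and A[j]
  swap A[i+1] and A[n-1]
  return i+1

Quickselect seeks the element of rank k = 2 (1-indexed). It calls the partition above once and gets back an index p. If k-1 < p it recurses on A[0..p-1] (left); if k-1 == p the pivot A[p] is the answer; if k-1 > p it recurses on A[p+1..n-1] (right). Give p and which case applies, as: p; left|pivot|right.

pivot=13, i=-1
j=0: 12≤13, i=0, swap(0,0) ⇒ [12,8,17,18,7,11,6,10,3,5,14,13]
j=1: 8≤13, i=1, swap(1,1) ⇒ [12,8,17,18,7,11,6,10,3,5,14,13]
j=2: 17>13, skip
j=3: 18>13, skip
j=4: 7≤13, i=2, swap(2,4) ⇒ [12,8,7,18,17,11,6,10,3,5,14,13]
j=5: 11≤13, i=3, swap(3,5) ⇒ [12,8,7,11,17,18,6,10,3,5,14,13]
j=6: 6≤13, i=4, swap(4,6) ⇒ [12,8,7,11,6,18,17,10,3,5,14,13]
j=7: 10≤13, i=5, swap(5,7) ⇒ [12,8,7,11,6,10,17,18,3,5,14,13]
j=8: 3≤13, i=6, swap(6,8) ⇒ [12,8,7,11,6,10,3,18,17,5,14,13]
j=9: 5≤13, i=7, swap(7,9) ⇒ [12,8,7,11,6,10,3,5,17,18,14,13]
j=10: 14>13, skip
swap(8,11) ⇒ [12,8,7,11,6,10,3,5,13,18,14,17]; return 8
p = 8; k-1 = 1 < 8 ⇒ left

8; left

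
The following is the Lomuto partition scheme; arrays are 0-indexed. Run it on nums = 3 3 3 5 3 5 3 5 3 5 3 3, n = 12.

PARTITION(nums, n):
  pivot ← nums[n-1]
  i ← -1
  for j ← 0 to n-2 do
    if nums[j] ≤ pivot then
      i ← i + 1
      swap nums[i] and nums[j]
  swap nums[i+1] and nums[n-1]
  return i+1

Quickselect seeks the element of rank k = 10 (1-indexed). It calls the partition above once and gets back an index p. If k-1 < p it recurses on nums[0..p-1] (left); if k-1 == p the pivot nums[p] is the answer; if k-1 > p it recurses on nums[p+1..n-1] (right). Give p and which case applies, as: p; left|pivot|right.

pivot=3, i=-1
j=0: 3≤3, i=0, swap(0,0) ⇒ 3 3 3 5 3 5 3 5 3 5 3 3
j=1: 3≤3, i=1, swap(1,1) ⇒ 3 3 3 5 3 5 3 5 3 5 3 3
j=2: 3≤3, i=2, swap(2,2) ⇒ 3 3 3 5 3 5 3 5 3 5 3 3
j=3: 5>3, skip
j=4: 3≤3, i=3, swap(3,4) ⇒ 3 3 3 3 5 5 3 5 3 5 3 3
j=5: 5>3, skip
j=6: 3≤3, i=4, swap(4,6) ⇒ 3 3 3 3 3 5 5 5 3 5 3 3
j=7: 5>3, skip
j=8: 3≤3, i=5, swap(5,8) ⇒ 3 3 3 3 3 3 5 5 5 5 3 3
j=9: 5>3, skip
j=10: 3≤3, i=6, swap(6,10) ⇒ 3 3 3 3 3 3 3 5 5 5 5 3
swap(7,11) ⇒ 3 3 3 3 3 3 3 3 5 5 5 5; return 7
p = 7; k-1 = 9 > 7 ⇒ right

7; right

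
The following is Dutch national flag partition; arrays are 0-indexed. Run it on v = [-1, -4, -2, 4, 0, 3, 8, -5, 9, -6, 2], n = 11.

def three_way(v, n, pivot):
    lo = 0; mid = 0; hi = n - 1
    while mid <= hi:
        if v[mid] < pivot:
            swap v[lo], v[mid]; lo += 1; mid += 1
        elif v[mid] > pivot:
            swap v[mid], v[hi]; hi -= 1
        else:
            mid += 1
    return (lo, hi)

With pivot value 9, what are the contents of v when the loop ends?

[-1, -4, -2, 4, 0, 3, 8, -5, -6, 2, 9]

lo=0 mid=0 hi=10
-1<9: swap(0,0), lo=1 mid=1 ⇒ [-1, -4, -2, 4, 0, 3, 8, -5, 9, -6, 2]
-4<9: swap(1,1), lo=2 mid=2 ⇒ [-1, -4, -2, 4, 0, 3, 8, -5, 9, -6, 2]
-2<9: swap(2,2), lo=3 mid=3 ⇒ [-1, -4, -2, 4, 0, 3, 8, -5, 9, -6, 2]
4<9: swap(3,3), lo=4 mid=4 ⇒ [-1, -4, -2, 4, 0, 3, 8, -5, 9, -6, 2]
0<9: swap(4,4), lo=5 mid=5 ⇒ [-1, -4, -2, 4, 0, 3, 8, -5, 9, -6, 2]
3<9: swap(5,5), lo=6 mid=6 ⇒ [-1, -4, -2, 4, 0, 3, 8, -5, 9, -6, 2]
8<9: swap(6,6), lo=7 mid=7 ⇒ [-1, -4, -2, 4, 0, 3, 8, -5, 9, -6, 2]
-5<9: swap(7,7), lo=8 mid=8 ⇒ [-1, -4, -2, 4, 0, 3, 8, -5, 9, -6, 2]
9=9: mid=9
-6<9: swap(8,9), lo=9 mid=10 ⇒ [-1, -4, -2, 4, 0, 3, 8, -5, -6, 9, 2]
2<9: swap(9,10), lo=10 mid=11 ⇒ [-1, -4, -2, 4, 0, 3, 8, -5, -6, 2, 9]
done. lo=10 hi=10; v=[-1, -4, -2, 4, 0, 3, 8, -5, -6, 2, 9]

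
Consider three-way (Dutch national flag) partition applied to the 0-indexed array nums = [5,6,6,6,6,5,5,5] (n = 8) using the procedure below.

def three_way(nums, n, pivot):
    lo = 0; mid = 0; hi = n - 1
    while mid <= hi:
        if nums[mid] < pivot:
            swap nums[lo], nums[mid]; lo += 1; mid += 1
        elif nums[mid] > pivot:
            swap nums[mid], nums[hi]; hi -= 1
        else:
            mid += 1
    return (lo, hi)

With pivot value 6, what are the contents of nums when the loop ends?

[5,5,5,5,6,6,6,6]

pivot = 6; lo=0, mid=0, hi=7
nums[mid]=5<6: swap nums[0],nums[0]; lo=1,mid=1 → [5,6,6,6,6,5,5,5]
nums[mid]=6=6: mid=2
nums[mid]=6=6: mid=3
nums[mid]=6=6: mid=4
nums[mid]=6=6: mid=5
nums[mid]=5<6: swap nums[1],nums[5]; lo=2,mid=6 → [5,5,6,6,6,6,5,5]
nums[mid]=5<6: swap nums[2],nums[6]; lo=3,mid=7 → [5,5,5,6,6,6,6,5]
nums[mid]=5<6: swap nums[3],nums[7]; lo=4,mid=8 → [5,5,5,5,6,6,6,6]
end: lo=4, hi=7; nums = [5,5,5,5,6,6,6,6]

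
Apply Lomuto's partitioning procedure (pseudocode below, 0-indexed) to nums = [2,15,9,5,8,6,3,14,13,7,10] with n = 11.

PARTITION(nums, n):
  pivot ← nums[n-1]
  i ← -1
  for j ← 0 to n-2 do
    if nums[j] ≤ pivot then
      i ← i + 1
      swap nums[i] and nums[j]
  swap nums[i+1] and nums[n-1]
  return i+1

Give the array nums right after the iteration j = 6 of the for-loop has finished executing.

pivot = nums[10] = 10; i = -1
j=0: nums[0]=2 ≤ 10 → i=0, swap nums[0],nums[0] (no change) → [2,15,9,5,8,6,3,14,13,7,10]
j=1: nums[1]=15 > 10 → no swap
j=2: nums[2]=9 ≤ 10 → i=1, swap nums[1],nums[2] → [2,9,15,5,8,6,3,14,13,7,10]
j=3: nums[3]=5 ≤ 10 → i=2, swap nums[2],nums[3] → [2,9,5,15,8,6,3,14,13,7,10]
j=4: nums[4]=8 ≤ 10 → i=3, swap nums[3],nums[4] → [2,9,5,8,15,6,3,14,13,7,10]
j=5: nums[5]=6 ≤ 10 → i=4, swap nums[4],nums[5] → [2,9,5,8,6,15,3,14,13,7,10]
j=6: nums[6]=3 ≤ 10 → i=5, swap nums[5],nums[6] → [2,9,5,8,6,3,15,14,13,7,10]
(after j=6) nums = [2,9,5,8,6,3,15,14,13,7,10]

[2,9,5,8,6,3,15,14,13,7,10]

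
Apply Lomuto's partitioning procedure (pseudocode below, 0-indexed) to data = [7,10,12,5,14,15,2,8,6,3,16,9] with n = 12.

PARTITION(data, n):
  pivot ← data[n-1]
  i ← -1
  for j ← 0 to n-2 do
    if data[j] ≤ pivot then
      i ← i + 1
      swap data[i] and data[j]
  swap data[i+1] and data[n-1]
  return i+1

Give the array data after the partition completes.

pivot = data[11] = 9; i = -1
j=0: data[0]=7 ≤ 9 → i=0, swap data[0],data[0] (no change) → [7,10,12,5,14,15,2,8,6,3,16,9]
j=1: data[1]=10 > 9 → no swap
j=2: data[2]=12 > 9 → no swap
j=3: data[3]=5 ≤ 9 → i=1, swap data[1],data[3] → [7,5,12,10,14,15,2,8,6,3,16,9]
j=4: data[4]=14 > 9 → no swap
j=5: data[5]=15 > 9 → no swap
j=6: data[6]=2 ≤ 9 → i=2, swap data[2],data[6] → [7,5,2,10,14,15,12,8,6,3,16,9]
j=7: data[7]=8 ≤ 9 → i=3, swap data[3],data[7] → [7,5,2,8,14,15,12,10,6,3,16,9]
j=8: data[8]=6 ≤ 9 → i=4, swap data[4],data[8] → [7,5,2,8,6,15,12,10,14,3,16,9]
j=9: data[9]=3 ≤ 9 → i=5, swap data[5],data[9] → [7,5,2,8,6,3,12,10,14,15,16,9]
j=10: data[10]=16 > 9 → no swap
final swap data[6],data[11] → [7,5,2,8,6,3,9,10,14,15,16,12]; return 6

[7,5,2,8,6,3,9,10,14,15,16,12]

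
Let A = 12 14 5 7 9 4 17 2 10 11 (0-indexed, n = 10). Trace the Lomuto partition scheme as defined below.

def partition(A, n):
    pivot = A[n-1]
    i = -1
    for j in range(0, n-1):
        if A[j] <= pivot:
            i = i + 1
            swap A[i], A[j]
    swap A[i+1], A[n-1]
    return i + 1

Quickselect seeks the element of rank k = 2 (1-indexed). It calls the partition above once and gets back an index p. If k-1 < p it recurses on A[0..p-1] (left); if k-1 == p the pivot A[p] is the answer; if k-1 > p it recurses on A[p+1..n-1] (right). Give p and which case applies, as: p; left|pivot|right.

6; left

pivot = A[9] = 11; i = -1
j=0: A[0]=12 > 11 → no swap
j=1: A[1]=14 > 11 → no swap
j=2: A[2]=5 ≤ 11 → i=0, swap A[0],A[2] → 5 14 12 7 9 4 17 2 10 11
j=3: A[3]=7 ≤ 11 → i=1, swap A[1],A[3] → 5 7 12 14 9 4 17 2 10 11
j=4: A[4]=9 ≤ 11 → i=2, swap A[2],A[4] → 5 7 9 14 12 4 17 2 10 11
j=5: A[5]=4 ≤ 11 → i=3, swap A[3],A[5] → 5 7 9 4 12 14 17 2 10 11
j=6: A[6]=17 > 11 → no swap
j=7: A[7]=2 ≤ 11 → i=4, swap A[4],A[7] → 5 7 9 4 2 14 17 12 10 11
j=8: A[8]=10 ≤ 11 → i=5, swap A[5],A[8] → 5 7 9 4 2 10 17 12 14 11
final swap A[6],A[9] → 5 7 9 4 2 10 11 12 14 17; return 6
p = 6; k-1 = 1 < 6 ⇒ left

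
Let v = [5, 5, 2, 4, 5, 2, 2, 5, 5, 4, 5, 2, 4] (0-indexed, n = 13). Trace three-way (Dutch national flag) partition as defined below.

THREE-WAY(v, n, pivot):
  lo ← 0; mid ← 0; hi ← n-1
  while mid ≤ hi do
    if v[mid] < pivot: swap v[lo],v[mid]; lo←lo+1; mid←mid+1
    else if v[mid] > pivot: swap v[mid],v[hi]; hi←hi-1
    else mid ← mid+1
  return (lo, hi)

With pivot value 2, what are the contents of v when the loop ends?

[2, 2, 2, 2, 5, 4, 5, 5, 4, 5, 5, 4, 5]

pivot = 2; lo=0, mid=0, hi=12
v[mid]=5>2: swap v[0],v[12]; hi=11 → [4, 5, 2, 4, 5, 2, 2, 5, 5, 4, 5, 2, 5]
v[mid]=4>2: swap v[0],v[11]; hi=10 → [2, 5, 2, 4, 5, 2, 2, 5, 5, 4, 5, 4, 5]
v[mid]=2=2: mid=1
v[mid]=5>2: swap v[1],v[10]; hi=9 → [2, 5, 2, 4, 5, 2, 2, 5, 5, 4, 5, 4, 5]
v[mid]=5>2: swap v[1],v[9]; hi=8 → [2, 4, 2, 4, 5, 2, 2, 5, 5, 5, 5, 4, 5]
v[mid]=4>2: swap v[1],v[8]; hi=7 → [2, 5, 2, 4, 5, 2, 2, 5, 4, 5, 5, 4, 5]
v[mid]=5>2: swap v[1],v[7]; hi=6 → [2, 5, 2, 4, 5, 2, 2, 5, 4, 5, 5, 4, 5]
v[mid]=5>2: swap v[1],v[6]; hi=5 → [2, 2, 2, 4, 5, 2, 5, 5, 4, 5, 5, 4, 5]
v[mid]=2=2: mid=2
v[mid]=2=2: mid=3
v[mid]=4>2: swap v[3],v[5]; hi=4 → [2, 2, 2, 2, 5, 4, 5, 5, 4, 5, 5, 4, 5]
v[mid]=2=2: mid=4
v[mid]=5>2: swap v[4],v[4]; hi=3 → [2, 2, 2, 2, 5, 4, 5, 5, 4, 5, 5, 4, 5]
end: lo=0, hi=3; v = [2, 2, 2, 2, 5, 4, 5, 5, 4, 5, 5, 4, 5]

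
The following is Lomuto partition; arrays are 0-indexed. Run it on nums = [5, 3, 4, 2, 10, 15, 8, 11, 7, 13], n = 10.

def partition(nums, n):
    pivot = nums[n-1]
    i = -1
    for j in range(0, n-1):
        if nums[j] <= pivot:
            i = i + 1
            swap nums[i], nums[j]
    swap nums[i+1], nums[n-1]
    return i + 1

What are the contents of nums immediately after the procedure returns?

pivot = nums[9] = 13; i = -1
j=0: nums[0]=5 ≤ 13 → i=0, swap nums[0],nums[0] (no change) → [5, 3, 4, 2, 10, 15, 8, 11, 7, 13]
j=1: nums[1]=3 ≤ 13 → i=1, swap nums[1],nums[1] (no change) → [5, 3, 4, 2, 10, 15, 8, 11, 7, 13]
j=2: nums[2]=4 ≤ 13 → i=2, swap nums[2],nums[2] (no change) → [5, 3, 4, 2, 10, 15, 8, 11, 7, 13]
j=3: nums[3]=2 ≤ 13 → i=3, swap nums[3],nums[3] (no change) → [5, 3, 4, 2, 10, 15, 8, 11, 7, 13]
j=4: nums[4]=10 ≤ 13 → i=4, swap nums[4],nums[4] (no change) → [5, 3, 4, 2, 10, 15, 8, 11, 7, 13]
j=5: nums[5]=15 > 13 → no swap
j=6: nums[6]=8 ≤ 13 → i=5, swap nums[5],nums[6] → [5, 3, 4, 2, 10, 8, 15, 11, 7, 13]
j=7: nums[7]=11 ≤ 13 → i=6, swap nums[6],nums[7] → [5, 3, 4, 2, 10, 8, 11, 15, 7, 13]
j=8: nums[8]=7 ≤ 13 → i=7, swap nums[7],nums[8] → [5, 3, 4, 2, 10, 8, 11, 7, 15, 13]
final swap nums[8],nums[9] → [5, 3, 4, 2, 10, 8, 11, 7, 13, 15]; return 8

[5, 3, 4, 2, 10, 8, 11, 7, 13, 15]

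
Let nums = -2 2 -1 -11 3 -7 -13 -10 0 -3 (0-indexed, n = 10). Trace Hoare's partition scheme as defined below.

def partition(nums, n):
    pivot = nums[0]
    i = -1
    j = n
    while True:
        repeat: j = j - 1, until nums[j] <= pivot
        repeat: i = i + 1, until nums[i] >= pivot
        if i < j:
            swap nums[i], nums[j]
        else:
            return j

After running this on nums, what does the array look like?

pivot = nums[0] = -2; i = -1, j = 10
j→9 (nums[9]=-3≤-2), i→0 (nums[0]=-2≥-2); i<j, swap → -3 2 -1 -11 3 -7 -13 -10 0 -2
j→7 (nums[7]=-10≤-2), i→1 (nums[1]=2≥-2); i<j, swap → -3 -10 -1 -11 3 -7 -13 2 0 -2
j→6 (nums[6]=-13≤-2), i→2 (nums[2]=-1≥-2); i<j, swap → -3 -10 -13 -11 3 -7 -1 2 0 -2
j→5 (nums[5]=-7≤-2), i→4 (nums[4]=3≥-2); i<j, swap → -3 -10 -13 -11 -7 3 -1 2 0 -2
j→4, i→5; i≥j, return j=4. nums = -3 -10 -13 -11 -7 3 -1 2 0 -2

-3 -10 -13 -11 -7 3 -1 2 0 -2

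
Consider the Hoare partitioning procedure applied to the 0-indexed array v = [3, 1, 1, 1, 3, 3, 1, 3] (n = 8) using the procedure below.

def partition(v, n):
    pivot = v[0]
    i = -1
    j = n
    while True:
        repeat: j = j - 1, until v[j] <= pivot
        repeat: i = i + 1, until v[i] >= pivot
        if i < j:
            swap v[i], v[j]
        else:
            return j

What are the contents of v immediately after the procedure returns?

[3, 1, 1, 1, 1, 3, 3, 3]

pivot = v[0] = 3; i = -1, j = 8
j→7 (v[7]=3≤3), i→0 (v[0]=3≥3); i<j, swap → [3, 1, 1, 1, 3, 3, 1, 3]
j→6 (v[6]=1≤3), i→4 (v[4]=3≥3); i<j, swap → [3, 1, 1, 1, 1, 3, 3, 3]
j→5, i→5; i≥j, return j=5. v = [3, 1, 1, 1, 1, 3, 3, 3]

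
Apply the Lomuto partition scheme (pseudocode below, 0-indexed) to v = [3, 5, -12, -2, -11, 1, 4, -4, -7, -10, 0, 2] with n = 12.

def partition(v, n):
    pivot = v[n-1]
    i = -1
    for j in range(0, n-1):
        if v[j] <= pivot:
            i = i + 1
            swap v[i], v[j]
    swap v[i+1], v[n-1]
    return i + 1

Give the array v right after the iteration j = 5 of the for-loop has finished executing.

[-12, -2, -11, 1, 3, 5, 4, -4, -7, -10, 0, 2]

pivot = v[11] = 2; i = -1
j=0: v[0]=3 > 2 → no swap
j=1: v[1]=5 > 2 → no swap
j=2: v[2]=-12 ≤ 2 → i=0, swap v[0],v[2] → [-12, 5, 3, -2, -11, 1, 4, -4, -7, -10, 0, 2]
j=3: v[3]=-2 ≤ 2 → i=1, swap v[1],v[3] → [-12, -2, 3, 5, -11, 1, 4, -4, -7, -10, 0, 2]
j=4: v[4]=-11 ≤ 2 → i=2, swap v[2],v[4] → [-12, -2, -11, 5, 3, 1, 4, -4, -7, -10, 0, 2]
j=5: v[5]=1 ≤ 2 → i=3, swap v[3],v[5] → [-12, -2, -11, 1, 3, 5, 4, -4, -7, -10, 0, 2]
(after j=5) v = [-12, -2, -11, 1, 3, 5, 4, -4, -7, -10, 0, 2]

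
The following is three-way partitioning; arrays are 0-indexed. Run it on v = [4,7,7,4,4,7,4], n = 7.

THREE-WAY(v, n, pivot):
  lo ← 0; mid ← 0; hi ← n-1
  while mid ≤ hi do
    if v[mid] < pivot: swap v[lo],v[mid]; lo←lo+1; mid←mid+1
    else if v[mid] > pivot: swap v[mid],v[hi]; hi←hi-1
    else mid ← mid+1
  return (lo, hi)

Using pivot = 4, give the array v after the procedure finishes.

pivot = 4; lo=0, mid=0, hi=6
v[mid]=4=4: mid=1
v[mid]=7>4: swap v[1],v[6]; hi=5 → [4,4,7,4,4,7,7]
v[mid]=4=4: mid=2
v[mid]=7>4: swap v[2],v[5]; hi=4 → [4,4,7,4,4,7,7]
v[mid]=7>4: swap v[2],v[4]; hi=3 → [4,4,4,4,7,7,7]
v[mid]=4=4: mid=3
v[mid]=4=4: mid=4
end: lo=0, hi=3; v = [4,4,4,4,7,7,7]

[4,4,4,4,7,7,7]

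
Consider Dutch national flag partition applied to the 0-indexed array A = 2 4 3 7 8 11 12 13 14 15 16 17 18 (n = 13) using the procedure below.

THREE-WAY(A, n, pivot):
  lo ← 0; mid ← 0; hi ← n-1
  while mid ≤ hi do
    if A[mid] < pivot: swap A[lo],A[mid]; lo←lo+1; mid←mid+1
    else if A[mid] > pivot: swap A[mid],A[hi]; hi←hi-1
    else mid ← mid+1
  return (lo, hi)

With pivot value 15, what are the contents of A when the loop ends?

pivot = 15; lo=0, mid=0, hi=12
A[mid]=2<15: swap A[0],A[0]; lo=1,mid=1 → 2 4 3 7 8 11 12 13 14 15 16 17 18
A[mid]=4<15: swap A[1],A[1]; lo=2,mid=2 → 2 4 3 7 8 11 12 13 14 15 16 17 18
A[mid]=3<15: swap A[2],A[2]; lo=3,mid=3 → 2 4 3 7 8 11 12 13 14 15 16 17 18
A[mid]=7<15: swap A[3],A[3]; lo=4,mid=4 → 2 4 3 7 8 11 12 13 14 15 16 17 18
A[mid]=8<15: swap A[4],A[4]; lo=5,mid=5 → 2 4 3 7 8 11 12 13 14 15 16 17 18
A[mid]=11<15: swap A[5],A[5]; lo=6,mid=6 → 2 4 3 7 8 11 12 13 14 15 16 17 18
A[mid]=12<15: swap A[6],A[6]; lo=7,mid=7 → 2 4 3 7 8 11 12 13 14 15 16 17 18
A[mid]=13<15: swap A[7],A[7]; lo=8,mid=8 → 2 4 3 7 8 11 12 13 14 15 16 17 18
A[mid]=14<15: swap A[8],A[8]; lo=9,mid=9 → 2 4 3 7 8 11 12 13 14 15 16 17 18
A[mid]=15=15: mid=10
A[mid]=16>15: swap A[10],A[12]; hi=11 → 2 4 3 7 8 11 12 13 14 15 18 17 16
A[mid]=18>15: swap A[10],A[11]; hi=10 → 2 4 3 7 8 11 12 13 14 15 17 18 16
A[mid]=17>15: swap A[10],A[10]; hi=9 → 2 4 3 7 8 11 12 13 14 15 17 18 16
end: lo=9, hi=9; A = 2 4 3 7 8 11 12 13 14 15 17 18 16

2 4 3 7 8 11 12 13 14 15 17 18 16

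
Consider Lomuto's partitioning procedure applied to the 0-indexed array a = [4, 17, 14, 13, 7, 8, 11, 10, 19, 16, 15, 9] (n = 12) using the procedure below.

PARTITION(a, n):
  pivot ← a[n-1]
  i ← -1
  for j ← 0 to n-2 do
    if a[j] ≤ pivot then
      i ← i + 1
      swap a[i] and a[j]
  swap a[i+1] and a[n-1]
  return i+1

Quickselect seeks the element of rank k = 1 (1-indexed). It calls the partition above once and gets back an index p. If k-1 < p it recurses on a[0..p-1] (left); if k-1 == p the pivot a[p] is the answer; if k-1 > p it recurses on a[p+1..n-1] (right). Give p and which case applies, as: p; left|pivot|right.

pivot=9, i=-1
j=0: 4≤9, i=0, swap(0,0) ⇒ [4, 17, 14, 13, 7, 8, 11, 10, 19, 16, 15, 9]
j=1: 17>9, skip
j=2: 14>9, skip
j=3: 13>9, skip
j=4: 7≤9, i=1, swap(1,4) ⇒ [4, 7, 14, 13, 17, 8, 11, 10, 19, 16, 15, 9]
j=5: 8≤9, i=2, swap(2,5) ⇒ [4, 7, 8, 13, 17, 14, 11, 10, 19, 16, 15, 9]
j=6: 11>9, skip
j=7: 10>9, skip
j=8: 19>9, skip
j=9: 16>9, skip
j=10: 15>9, skip
swap(3,11) ⇒ [4, 7, 8, 9, 17, 14, 11, 10, 19, 16, 15, 13]; return 3
p = 3; k-1 = 0 < 3 ⇒ left

3; left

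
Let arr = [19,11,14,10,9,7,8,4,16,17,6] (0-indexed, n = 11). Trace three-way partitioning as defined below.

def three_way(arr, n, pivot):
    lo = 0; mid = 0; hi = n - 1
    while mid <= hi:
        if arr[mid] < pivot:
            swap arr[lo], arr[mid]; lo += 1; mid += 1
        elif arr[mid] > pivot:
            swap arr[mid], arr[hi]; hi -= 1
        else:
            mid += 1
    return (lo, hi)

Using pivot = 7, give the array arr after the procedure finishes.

pivot = 7; lo=0, mid=0, hi=10
arr[mid]=19>7: swap arr[0],arr[10]; hi=9 → [6,11,14,10,9,7,8,4,16,17,19]
arr[mid]=6<7: swap arr[0],arr[0]; lo=1,mid=1 → [6,11,14,10,9,7,8,4,16,17,19]
arr[mid]=11>7: swap arr[1],arr[9]; hi=8 → [6,17,14,10,9,7,8,4,16,11,19]
arr[mid]=17>7: swap arr[1],arr[8]; hi=7 → [6,16,14,10,9,7,8,4,17,11,19]
arr[mid]=16>7: swap arr[1],arr[7]; hi=6 → [6,4,14,10,9,7,8,16,17,11,19]
arr[mid]=4<7: swap arr[1],arr[1]; lo=2,mid=2 → [6,4,14,10,9,7,8,16,17,11,19]
arr[mid]=14>7: swap arr[2],arr[6]; hi=5 → [6,4,8,10,9,7,14,16,17,11,19]
arr[mid]=8>7: swap arr[2],arr[5]; hi=4 → [6,4,7,10,9,8,14,16,17,11,19]
arr[mid]=7=7: mid=3
arr[mid]=10>7: swap arr[3],arr[4]; hi=3 → [6,4,7,9,10,8,14,16,17,11,19]
arr[mid]=9>7: swap arr[3],arr[3]; hi=2 → [6,4,7,9,10,8,14,16,17,11,19]
end: lo=2, hi=2; arr = [6,4,7,9,10,8,14,16,17,11,19]

[6,4,7,9,10,8,14,16,17,11,19]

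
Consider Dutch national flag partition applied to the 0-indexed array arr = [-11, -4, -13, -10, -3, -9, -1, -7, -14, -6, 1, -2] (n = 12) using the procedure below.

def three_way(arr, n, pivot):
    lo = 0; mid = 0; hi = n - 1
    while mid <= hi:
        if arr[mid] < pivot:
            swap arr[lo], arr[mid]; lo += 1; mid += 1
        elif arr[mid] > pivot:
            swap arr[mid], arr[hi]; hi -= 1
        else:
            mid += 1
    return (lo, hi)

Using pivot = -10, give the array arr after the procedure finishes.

pivot = -10; lo=0, mid=0, hi=11
arr[mid]=-11<-10: swap arr[0],arr[0]; lo=1,mid=1 → [-11, -4, -13, -10, -3, -9, -1, -7, -14, -6, 1, -2]
arr[mid]=-4>-10: swap arr[1],arr[11]; hi=10 → [-11, -2, -13, -10, -3, -9, -1, -7, -14, -6, 1, -4]
arr[mid]=-2>-10: swap arr[1],arr[10]; hi=9 → [-11, 1, -13, -10, -3, -9, -1, -7, -14, -6, -2, -4]
arr[mid]=1>-10: swap arr[1],arr[9]; hi=8 → [-11, -6, -13, -10, -3, -9, -1, -7, -14, 1, -2, -4]
arr[mid]=-6>-10: swap arr[1],arr[8]; hi=7 → [-11, -14, -13, -10, -3, -9, -1, -7, -6, 1, -2, -4]
arr[mid]=-14<-10: swap arr[1],arr[1]; lo=2,mid=2 → [-11, -14, -13, -10, -3, -9, -1, -7, -6, 1, -2, -4]
arr[mid]=-13<-10: swap arr[2],arr[2]; lo=3,mid=3 → [-11, -14, -13, -10, -3, -9, -1, -7, -6, 1, -2, -4]
arr[mid]=-10=-10: mid=4
arr[mid]=-3>-10: swap arr[4],arr[7]; hi=6 → [-11, -14, -13, -10, -7, -9, -1, -3, -6, 1, -2, -4]
arr[mid]=-7>-10: swap arr[4],arr[6]; hi=5 → [-11, -14, -13, -10, -1, -9, -7, -3, -6, 1, -2, -4]
arr[mid]=-1>-10: swap arr[4],arr[5]; hi=4 → [-11, -14, -13, -10, -9, -1, -7, -3, -6, 1, -2, -4]
arr[mid]=-9>-10: swap arr[4],arr[4]; hi=3 → [-11, -14, -13, -10, -9, -1, -7, -3, -6, 1, -2, -4]
end: lo=3, hi=3; arr = [-11, -14, -13, -10, -9, -1, -7, -3, -6, 1, -2, -4]

[-11, -14, -13, -10, -9, -1, -7, -3, -6, 1, -2, -4]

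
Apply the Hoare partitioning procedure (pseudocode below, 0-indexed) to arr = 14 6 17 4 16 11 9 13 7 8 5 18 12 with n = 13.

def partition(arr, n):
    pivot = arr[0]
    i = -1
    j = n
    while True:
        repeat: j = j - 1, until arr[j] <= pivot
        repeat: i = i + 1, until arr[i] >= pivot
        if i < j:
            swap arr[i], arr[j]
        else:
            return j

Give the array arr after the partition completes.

12 6 5 4 8 11 9 13 7 16 17 18 14

pivot = arr[0] = 14; i = -1, j = 13
j→12 (arr[12]=12≤14), i→0 (arr[0]=14≥14); i<j, swap → 12 6 17 4 16 11 9 13 7 8 5 18 14
j→10 (arr[10]=5≤14), i→2 (arr[2]=17≥14); i<j, swap → 12 6 5 4 16 11 9 13 7 8 17 18 14
j→9 (arr[9]=8≤14), i→4 (arr[4]=16≥14); i<j, swap → 12 6 5 4 8 11 9 13 7 16 17 18 14
j→8, i→9; i≥j, return j=8. arr = 12 6 5 4 8 11 9 13 7 16 17 18 14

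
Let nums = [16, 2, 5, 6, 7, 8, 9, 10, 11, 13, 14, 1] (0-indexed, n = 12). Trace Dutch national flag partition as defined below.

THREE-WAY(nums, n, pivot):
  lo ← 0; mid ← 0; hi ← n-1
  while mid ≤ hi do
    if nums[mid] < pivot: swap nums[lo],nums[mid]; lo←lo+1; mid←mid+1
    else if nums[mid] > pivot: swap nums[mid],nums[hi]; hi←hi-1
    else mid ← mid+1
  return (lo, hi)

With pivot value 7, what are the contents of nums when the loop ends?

[1, 2, 5, 6, 7, 9, 10, 11, 13, 14, 8, 16]

pivot = 7; lo=0, mid=0, hi=11
nums[mid]=16>7: swap nums[0],nums[11]; hi=10 → [1, 2, 5, 6, 7, 8, 9, 10, 11, 13, 14, 16]
nums[mid]=1<7: swap nums[0],nums[0]; lo=1,mid=1 → [1, 2, 5, 6, 7, 8, 9, 10, 11, 13, 14, 16]
nums[mid]=2<7: swap nums[1],nums[1]; lo=2,mid=2 → [1, 2, 5, 6, 7, 8, 9, 10, 11, 13, 14, 16]
nums[mid]=5<7: swap nums[2],nums[2]; lo=3,mid=3 → [1, 2, 5, 6, 7, 8, 9, 10, 11, 13, 14, 16]
nums[mid]=6<7: swap nums[3],nums[3]; lo=4,mid=4 → [1, 2, 5, 6, 7, 8, 9, 10, 11, 13, 14, 16]
nums[mid]=7=7: mid=5
nums[mid]=8>7: swap nums[5],nums[10]; hi=9 → [1, 2, 5, 6, 7, 14, 9, 10, 11, 13, 8, 16]
nums[mid]=14>7: swap nums[5],nums[9]; hi=8 → [1, 2, 5, 6, 7, 13, 9, 10, 11, 14, 8, 16]
nums[mid]=13>7: swap nums[5],nums[8]; hi=7 → [1, 2, 5, 6, 7, 11, 9, 10, 13, 14, 8, 16]
nums[mid]=11>7: swap nums[5],nums[7]; hi=6 → [1, 2, 5, 6, 7, 10, 9, 11, 13, 14, 8, 16]
nums[mid]=10>7: swap nums[5],nums[6]; hi=5 → [1, 2, 5, 6, 7, 9, 10, 11, 13, 14, 8, 16]
nums[mid]=9>7: swap nums[5],nums[5]; hi=4 → [1, 2, 5, 6, 7, 9, 10, 11, 13, 14, 8, 16]
end: lo=4, hi=4; nums = [1, 2, 5, 6, 7, 9, 10, 11, 13, 14, 8, 16]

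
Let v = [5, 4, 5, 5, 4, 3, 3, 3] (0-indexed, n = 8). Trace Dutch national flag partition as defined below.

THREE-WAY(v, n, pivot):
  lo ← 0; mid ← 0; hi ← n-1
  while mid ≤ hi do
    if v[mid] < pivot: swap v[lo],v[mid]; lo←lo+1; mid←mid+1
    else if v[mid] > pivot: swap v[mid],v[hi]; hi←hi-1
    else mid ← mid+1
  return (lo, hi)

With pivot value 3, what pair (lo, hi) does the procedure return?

(0, 2)

pivot = 3; lo=0, mid=0, hi=7
v[mid]=5>3: swap v[0],v[7]; hi=6 → [3, 4, 5, 5, 4, 3, 3, 5]
v[mid]=3=3: mid=1
v[mid]=4>3: swap v[1],v[6]; hi=5 → [3, 3, 5, 5, 4, 3, 4, 5]
v[mid]=3=3: mid=2
v[mid]=5>3: swap v[2],v[5]; hi=4 → [3, 3, 3, 5, 4, 5, 4, 5]
v[mid]=3=3: mid=3
v[mid]=5>3: swap v[3],v[4]; hi=3 → [3, 3, 3, 4, 5, 5, 4, 5]
v[mid]=4>3: swap v[3],v[3]; hi=2 → [3, 3, 3, 4, 5, 5, 4, 5]
end: lo=0, hi=2; v = [3, 3, 3, 4, 5, 5, 4, 5]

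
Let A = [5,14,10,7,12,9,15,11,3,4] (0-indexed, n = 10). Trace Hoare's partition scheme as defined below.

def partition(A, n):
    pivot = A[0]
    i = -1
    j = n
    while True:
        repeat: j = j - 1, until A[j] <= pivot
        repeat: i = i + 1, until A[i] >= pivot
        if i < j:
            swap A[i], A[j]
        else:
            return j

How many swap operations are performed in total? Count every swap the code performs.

2

pivot=5
j stops at 9 (4), i stops at 0 (5); swap ⇒ [4,14,10,7,12,9,15,11,3,5]
j stops at 8 (3), i stops at 1 (14); swap ⇒ [4,3,10,7,12,9,15,11,14,5]
j stops at 1, i stops at 2; i≥j ⇒ return 1. A=[4,3,10,7,12,9,15,11,14,5]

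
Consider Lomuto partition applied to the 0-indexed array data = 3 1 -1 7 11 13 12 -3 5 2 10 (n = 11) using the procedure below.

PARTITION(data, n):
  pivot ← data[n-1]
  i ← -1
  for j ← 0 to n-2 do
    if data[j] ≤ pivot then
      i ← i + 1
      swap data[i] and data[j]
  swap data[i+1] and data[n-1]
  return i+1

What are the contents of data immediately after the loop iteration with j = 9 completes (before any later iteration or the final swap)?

pivot = data[10] = 10; i = -1
j=0: data[0]=3 ≤ 10 → i=0, swap data[0],data[0] (no change) → 3 1 -1 7 11 13 12 -3 5 2 10
j=1: data[1]=1 ≤ 10 → i=1, swap data[1],data[1] (no change) → 3 1 -1 7 11 13 12 -3 5 2 10
j=2: data[2]=-1 ≤ 10 → i=2, swap data[2],data[2] (no change) → 3 1 -1 7 11 13 12 -3 5 2 10
j=3: data[3]=7 ≤ 10 → i=3, swap data[3],data[3] (no change) → 3 1 -1 7 11 13 12 -3 5 2 10
j=4: data[4]=11 > 10 → no swap
j=5: data[5]=13 > 10 → no swap
j=6: data[6]=12 > 10 → no swap
j=7: data[7]=-3 ≤ 10 → i=4, swap data[4],data[7] → 3 1 -1 7 -3 13 12 11 5 2 10
j=8: data[8]=5 ≤ 10 → i=5, swap data[5],data[8] → 3 1 -1 7 -3 5 12 11 13 2 10
j=9: data[9]=2 ≤ 10 → i=6, swap data[6],data[9] → 3 1 -1 7 -3 5 2 11 13 12 10
(after j=9) data = 3 1 -1 7 -3 5 2 11 13 12 10

3 1 -1 7 -3 5 2 11 13 12 10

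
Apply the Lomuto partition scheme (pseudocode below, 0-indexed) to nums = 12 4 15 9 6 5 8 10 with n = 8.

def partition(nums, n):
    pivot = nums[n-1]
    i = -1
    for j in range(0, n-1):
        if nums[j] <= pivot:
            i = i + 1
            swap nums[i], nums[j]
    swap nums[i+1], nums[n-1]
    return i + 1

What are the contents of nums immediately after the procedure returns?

4 9 6 5 8 10 15 12

pivot=10, i=-1
j=0: 12>10, skip
j=1: 4≤10, i=0, swap(0,1) ⇒ 4 12 15 9 6 5 8 10
j=2: 15>10, skip
j=3: 9≤10, i=1, swap(1,3) ⇒ 4 9 15 12 6 5 8 10
j=4: 6≤10, i=2, swap(2,4) ⇒ 4 9 6 12 15 5 8 10
j=5: 5≤10, i=3, swap(3,5) ⇒ 4 9 6 5 15 12 8 10
j=6: 8≤10, i=4, swap(4,6) ⇒ 4 9 6 5 8 12 15 10
swap(5,7) ⇒ 4 9 6 5 8 10 15 12; return 5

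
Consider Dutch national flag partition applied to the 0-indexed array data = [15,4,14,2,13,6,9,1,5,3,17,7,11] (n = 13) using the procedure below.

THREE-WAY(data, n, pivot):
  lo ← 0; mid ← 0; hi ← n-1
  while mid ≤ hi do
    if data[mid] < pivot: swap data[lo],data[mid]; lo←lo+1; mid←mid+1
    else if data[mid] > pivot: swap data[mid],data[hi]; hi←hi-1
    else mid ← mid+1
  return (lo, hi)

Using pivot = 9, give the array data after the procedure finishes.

lo=0 mid=0 hi=12
15>9: swap(0,12), hi=11 ⇒ [11,4,14,2,13,6,9,1,5,3,17,7,15]
11>9: swap(0,11), hi=10 ⇒ [7,4,14,2,13,6,9,1,5,3,17,11,15]
7<9: swap(0,0), lo=1 mid=1 ⇒ [7,4,14,2,13,6,9,1,5,3,17,11,15]
4<9: swap(1,1), lo=2 mid=2 ⇒ [7,4,14,2,13,6,9,1,5,3,17,11,15]
14>9: swap(2,10), hi=9 ⇒ [7,4,17,2,13,6,9,1,5,3,14,11,15]
17>9: swap(2,9), hi=8 ⇒ [7,4,3,2,13,6,9,1,5,17,14,11,15]
3<9: swap(2,2), lo=3 mid=3 ⇒ [7,4,3,2,13,6,9,1,5,17,14,11,15]
2<9: swap(3,3), lo=4 mid=4 ⇒ [7,4,3,2,13,6,9,1,5,17,14,11,15]
13>9: swap(4,8), hi=7 ⇒ [7,4,3,2,5,6,9,1,13,17,14,11,15]
5<9: swap(4,4), lo=5 mid=5 ⇒ [7,4,3,2,5,6,9,1,13,17,14,11,15]
6<9: swap(5,5), lo=6 mid=6 ⇒ [7,4,3,2,5,6,9,1,13,17,14,11,15]
9=9: mid=7
1<9: swap(6,7), lo=7 mid=8 ⇒ [7,4,3,2,5,6,1,9,13,17,14,11,15]
done. lo=7 hi=7; data=[7,4,3,2,5,6,1,9,13,17,14,11,15]

[7,4,3,2,5,6,1,9,13,17,14,11,15]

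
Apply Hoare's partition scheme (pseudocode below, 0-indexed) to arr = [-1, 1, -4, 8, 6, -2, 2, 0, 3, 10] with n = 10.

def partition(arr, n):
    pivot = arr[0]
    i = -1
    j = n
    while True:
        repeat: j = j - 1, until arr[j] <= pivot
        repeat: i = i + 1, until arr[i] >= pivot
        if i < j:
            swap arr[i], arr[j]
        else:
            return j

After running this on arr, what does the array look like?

[-2, -4, 1, 8, 6, -1, 2, 0, 3, 10]

pivot = arr[0] = -1; i = -1, j = 10
j→5 (arr[5]=-2≤-1), i→0 (arr[0]=-1≥-1); i<j, swap → [-2, 1, -4, 8, 6, -1, 2, 0, 3, 10]
j→2 (arr[2]=-4≤-1), i→1 (arr[1]=1≥-1); i<j, swap → [-2, -4, 1, 8, 6, -1, 2, 0, 3, 10]
j→1, i→2; i≥j, return j=1. arr = [-2, -4, 1, 8, 6, -1, 2, 0, 3, 10]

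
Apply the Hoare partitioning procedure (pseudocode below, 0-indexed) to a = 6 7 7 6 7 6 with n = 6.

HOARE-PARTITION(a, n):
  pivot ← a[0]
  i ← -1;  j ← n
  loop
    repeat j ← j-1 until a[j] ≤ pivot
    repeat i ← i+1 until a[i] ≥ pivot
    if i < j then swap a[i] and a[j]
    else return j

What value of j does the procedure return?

1

pivot=6
j stops at 5 (6), i stops at 0 (6); swap ⇒ 6 7 7 6 7 6
j stops at 3 (6), i stops at 1 (7); swap ⇒ 6 6 7 7 7 6
j stops at 1, i stops at 2; i≥j ⇒ return 1. a=6 6 7 7 7 6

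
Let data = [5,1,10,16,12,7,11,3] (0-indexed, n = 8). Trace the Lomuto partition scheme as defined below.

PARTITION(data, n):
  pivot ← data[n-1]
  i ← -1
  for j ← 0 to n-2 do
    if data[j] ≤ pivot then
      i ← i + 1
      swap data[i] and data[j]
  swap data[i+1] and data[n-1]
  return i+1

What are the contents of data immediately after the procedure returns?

pivot = data[7] = 3; i = -1
j=0: data[0]=5 > 3 → no swap
j=1: data[1]=1 ≤ 3 → i=0, swap data[0],data[1] → [1,5,10,16,12,7,11,3]
j=2: data[2]=10 > 3 → no swap
j=3: data[3]=16 > 3 → no swap
j=4: data[4]=12 > 3 → no swap
j=5: data[5]=7 > 3 → no swap
j=6: data[6]=11 > 3 → no swap
final swap data[1],data[7] → [1,3,10,16,12,7,11,5]; return 1

[1,3,10,16,12,7,11,5]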